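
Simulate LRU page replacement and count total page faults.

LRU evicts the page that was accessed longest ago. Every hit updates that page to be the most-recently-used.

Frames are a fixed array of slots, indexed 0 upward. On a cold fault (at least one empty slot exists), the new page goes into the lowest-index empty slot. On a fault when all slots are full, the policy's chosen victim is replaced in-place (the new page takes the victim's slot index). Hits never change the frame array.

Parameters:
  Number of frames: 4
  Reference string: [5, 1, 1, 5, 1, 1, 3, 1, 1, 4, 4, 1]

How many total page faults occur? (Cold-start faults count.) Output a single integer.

Answer: 4

Derivation:
Step 0: ref 5 → FAULT, frames=[5,-,-,-]
Step 1: ref 1 → FAULT, frames=[5,1,-,-]
Step 2: ref 1 → HIT, frames=[5,1,-,-]
Step 3: ref 5 → HIT, frames=[5,1,-,-]
Step 4: ref 1 → HIT, frames=[5,1,-,-]
Step 5: ref 1 → HIT, frames=[5,1,-,-]
Step 6: ref 3 → FAULT, frames=[5,1,3,-]
Step 7: ref 1 → HIT, frames=[5,1,3,-]
Step 8: ref 1 → HIT, frames=[5,1,3,-]
Step 9: ref 4 → FAULT, frames=[5,1,3,4]
Step 10: ref 4 → HIT, frames=[5,1,3,4]
Step 11: ref 1 → HIT, frames=[5,1,3,4]
Total faults: 4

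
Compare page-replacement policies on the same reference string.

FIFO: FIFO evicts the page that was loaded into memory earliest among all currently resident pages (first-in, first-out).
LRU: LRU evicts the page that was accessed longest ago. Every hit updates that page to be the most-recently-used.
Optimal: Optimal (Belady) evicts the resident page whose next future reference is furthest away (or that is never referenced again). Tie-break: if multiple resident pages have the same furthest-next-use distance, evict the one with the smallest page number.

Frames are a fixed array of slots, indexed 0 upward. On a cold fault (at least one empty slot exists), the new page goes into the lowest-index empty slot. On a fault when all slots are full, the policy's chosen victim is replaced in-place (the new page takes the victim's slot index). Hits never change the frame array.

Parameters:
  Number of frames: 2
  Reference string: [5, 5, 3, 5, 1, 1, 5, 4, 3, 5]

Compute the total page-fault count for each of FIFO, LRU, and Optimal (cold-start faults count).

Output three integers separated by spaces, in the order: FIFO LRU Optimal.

Answer: 7 6 5

Derivation:
--- FIFO ---
  step 0: ref 5 -> FAULT, frames=[5,-] (faults so far: 1)
  step 1: ref 5 -> HIT, frames=[5,-] (faults so far: 1)
  step 2: ref 3 -> FAULT, frames=[5,3] (faults so far: 2)
  step 3: ref 5 -> HIT, frames=[5,3] (faults so far: 2)
  step 4: ref 1 -> FAULT, evict 5, frames=[1,3] (faults so far: 3)
  step 5: ref 1 -> HIT, frames=[1,3] (faults so far: 3)
  step 6: ref 5 -> FAULT, evict 3, frames=[1,5] (faults so far: 4)
  step 7: ref 4 -> FAULT, evict 1, frames=[4,5] (faults so far: 5)
  step 8: ref 3 -> FAULT, evict 5, frames=[4,3] (faults so far: 6)
  step 9: ref 5 -> FAULT, evict 4, frames=[5,3] (faults so far: 7)
  FIFO total faults: 7
--- LRU ---
  step 0: ref 5 -> FAULT, frames=[5,-] (faults so far: 1)
  step 1: ref 5 -> HIT, frames=[5,-] (faults so far: 1)
  step 2: ref 3 -> FAULT, frames=[5,3] (faults so far: 2)
  step 3: ref 5 -> HIT, frames=[5,3] (faults so far: 2)
  step 4: ref 1 -> FAULT, evict 3, frames=[5,1] (faults so far: 3)
  step 5: ref 1 -> HIT, frames=[5,1] (faults so far: 3)
  step 6: ref 5 -> HIT, frames=[5,1] (faults so far: 3)
  step 7: ref 4 -> FAULT, evict 1, frames=[5,4] (faults so far: 4)
  step 8: ref 3 -> FAULT, evict 5, frames=[3,4] (faults so far: 5)
  step 9: ref 5 -> FAULT, evict 4, frames=[3,5] (faults so far: 6)
  LRU total faults: 6
--- Optimal ---
  step 0: ref 5 -> FAULT, frames=[5,-] (faults so far: 1)
  step 1: ref 5 -> HIT, frames=[5,-] (faults so far: 1)
  step 2: ref 3 -> FAULT, frames=[5,3] (faults so far: 2)
  step 3: ref 5 -> HIT, frames=[5,3] (faults so far: 2)
  step 4: ref 1 -> FAULT, evict 3, frames=[5,1] (faults so far: 3)
  step 5: ref 1 -> HIT, frames=[5,1] (faults so far: 3)
  step 6: ref 5 -> HIT, frames=[5,1] (faults so far: 3)
  step 7: ref 4 -> FAULT, evict 1, frames=[5,4] (faults so far: 4)
  step 8: ref 3 -> FAULT, evict 4, frames=[5,3] (faults so far: 5)
  step 9: ref 5 -> HIT, frames=[5,3] (faults so far: 5)
  Optimal total faults: 5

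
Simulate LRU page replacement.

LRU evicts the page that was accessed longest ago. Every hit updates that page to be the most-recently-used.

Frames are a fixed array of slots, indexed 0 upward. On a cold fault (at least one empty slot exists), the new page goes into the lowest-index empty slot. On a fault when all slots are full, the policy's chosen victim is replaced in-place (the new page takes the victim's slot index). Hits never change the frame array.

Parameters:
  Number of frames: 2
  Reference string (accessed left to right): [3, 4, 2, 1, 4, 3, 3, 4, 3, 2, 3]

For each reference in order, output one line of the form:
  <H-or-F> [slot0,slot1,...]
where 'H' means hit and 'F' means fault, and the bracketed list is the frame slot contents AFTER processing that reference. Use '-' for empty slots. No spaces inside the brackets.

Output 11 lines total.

F [3,-]
F [3,4]
F [2,4]
F [2,1]
F [4,1]
F [4,3]
H [4,3]
H [4,3]
H [4,3]
F [2,3]
H [2,3]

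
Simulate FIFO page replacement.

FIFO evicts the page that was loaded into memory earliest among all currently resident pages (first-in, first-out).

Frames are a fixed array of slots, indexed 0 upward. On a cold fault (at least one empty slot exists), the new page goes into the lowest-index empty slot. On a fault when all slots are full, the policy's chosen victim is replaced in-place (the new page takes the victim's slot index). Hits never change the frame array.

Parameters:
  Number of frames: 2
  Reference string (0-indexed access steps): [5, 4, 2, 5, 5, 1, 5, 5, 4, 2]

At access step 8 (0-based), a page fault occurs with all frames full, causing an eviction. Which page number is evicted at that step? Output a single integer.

Answer: 5

Derivation:
Step 0: ref 5 -> FAULT, frames=[5,-]
Step 1: ref 4 -> FAULT, frames=[5,4]
Step 2: ref 2 -> FAULT, evict 5, frames=[2,4]
Step 3: ref 5 -> FAULT, evict 4, frames=[2,5]
Step 4: ref 5 -> HIT, frames=[2,5]
Step 5: ref 1 -> FAULT, evict 2, frames=[1,5]
Step 6: ref 5 -> HIT, frames=[1,5]
Step 7: ref 5 -> HIT, frames=[1,5]
Step 8: ref 4 -> FAULT, evict 5, frames=[1,4]
At step 8: evicted page 5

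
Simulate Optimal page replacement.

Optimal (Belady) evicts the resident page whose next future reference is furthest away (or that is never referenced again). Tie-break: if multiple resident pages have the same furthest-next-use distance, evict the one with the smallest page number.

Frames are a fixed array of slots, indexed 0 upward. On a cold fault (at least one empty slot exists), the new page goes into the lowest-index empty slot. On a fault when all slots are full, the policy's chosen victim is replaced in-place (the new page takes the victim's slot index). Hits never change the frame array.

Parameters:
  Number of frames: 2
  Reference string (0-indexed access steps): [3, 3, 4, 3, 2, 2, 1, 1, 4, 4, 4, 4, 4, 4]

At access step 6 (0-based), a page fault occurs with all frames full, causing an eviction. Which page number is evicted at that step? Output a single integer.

Answer: 2

Derivation:
Step 0: ref 3 -> FAULT, frames=[3,-]
Step 1: ref 3 -> HIT, frames=[3,-]
Step 2: ref 4 -> FAULT, frames=[3,4]
Step 3: ref 3 -> HIT, frames=[3,4]
Step 4: ref 2 -> FAULT, evict 3, frames=[2,4]
Step 5: ref 2 -> HIT, frames=[2,4]
Step 6: ref 1 -> FAULT, evict 2, frames=[1,4]
At step 6: evicted page 2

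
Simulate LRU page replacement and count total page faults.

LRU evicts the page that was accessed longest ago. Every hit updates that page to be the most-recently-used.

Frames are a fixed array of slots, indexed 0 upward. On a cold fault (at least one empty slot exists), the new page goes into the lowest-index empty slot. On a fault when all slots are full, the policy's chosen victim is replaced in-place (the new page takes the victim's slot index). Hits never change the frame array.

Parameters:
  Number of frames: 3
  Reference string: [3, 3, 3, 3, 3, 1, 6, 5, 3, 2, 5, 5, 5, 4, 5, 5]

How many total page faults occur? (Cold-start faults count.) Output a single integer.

Answer: 7

Derivation:
Step 0: ref 3 → FAULT, frames=[3,-,-]
Step 1: ref 3 → HIT, frames=[3,-,-]
Step 2: ref 3 → HIT, frames=[3,-,-]
Step 3: ref 3 → HIT, frames=[3,-,-]
Step 4: ref 3 → HIT, frames=[3,-,-]
Step 5: ref 1 → FAULT, frames=[3,1,-]
Step 6: ref 6 → FAULT, frames=[3,1,6]
Step 7: ref 5 → FAULT (evict 3), frames=[5,1,6]
Step 8: ref 3 → FAULT (evict 1), frames=[5,3,6]
Step 9: ref 2 → FAULT (evict 6), frames=[5,3,2]
Step 10: ref 5 → HIT, frames=[5,3,2]
Step 11: ref 5 → HIT, frames=[5,3,2]
Step 12: ref 5 → HIT, frames=[5,3,2]
Step 13: ref 4 → FAULT (evict 3), frames=[5,4,2]
Step 14: ref 5 → HIT, frames=[5,4,2]
Step 15: ref 5 → HIT, frames=[5,4,2]
Total faults: 7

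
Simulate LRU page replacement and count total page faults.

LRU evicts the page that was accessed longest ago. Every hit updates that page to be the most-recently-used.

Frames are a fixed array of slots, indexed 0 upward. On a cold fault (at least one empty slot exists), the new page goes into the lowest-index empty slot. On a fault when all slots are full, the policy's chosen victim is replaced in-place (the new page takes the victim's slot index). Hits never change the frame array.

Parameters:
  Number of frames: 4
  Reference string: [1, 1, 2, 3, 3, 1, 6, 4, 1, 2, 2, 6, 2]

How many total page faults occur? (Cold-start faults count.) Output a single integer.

Answer: 6

Derivation:
Step 0: ref 1 → FAULT, frames=[1,-,-,-]
Step 1: ref 1 → HIT, frames=[1,-,-,-]
Step 2: ref 2 → FAULT, frames=[1,2,-,-]
Step 3: ref 3 → FAULT, frames=[1,2,3,-]
Step 4: ref 3 → HIT, frames=[1,2,3,-]
Step 5: ref 1 → HIT, frames=[1,2,3,-]
Step 6: ref 6 → FAULT, frames=[1,2,3,6]
Step 7: ref 4 → FAULT (evict 2), frames=[1,4,3,6]
Step 8: ref 1 → HIT, frames=[1,4,3,6]
Step 9: ref 2 → FAULT (evict 3), frames=[1,4,2,6]
Step 10: ref 2 → HIT, frames=[1,4,2,6]
Step 11: ref 6 → HIT, frames=[1,4,2,6]
Step 12: ref 2 → HIT, frames=[1,4,2,6]
Total faults: 6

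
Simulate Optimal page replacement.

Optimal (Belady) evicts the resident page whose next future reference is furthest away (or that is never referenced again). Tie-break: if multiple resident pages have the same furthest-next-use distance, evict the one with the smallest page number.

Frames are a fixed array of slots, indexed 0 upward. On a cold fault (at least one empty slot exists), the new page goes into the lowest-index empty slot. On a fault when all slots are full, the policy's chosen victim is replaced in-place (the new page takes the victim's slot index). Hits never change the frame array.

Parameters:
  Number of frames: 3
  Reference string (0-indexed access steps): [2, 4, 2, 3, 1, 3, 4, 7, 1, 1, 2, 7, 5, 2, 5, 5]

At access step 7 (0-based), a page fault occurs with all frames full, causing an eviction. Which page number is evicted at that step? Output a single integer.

Step 0: ref 2 -> FAULT, frames=[2,-,-]
Step 1: ref 4 -> FAULT, frames=[2,4,-]
Step 2: ref 2 -> HIT, frames=[2,4,-]
Step 3: ref 3 -> FAULT, frames=[2,4,3]
Step 4: ref 1 -> FAULT, evict 2, frames=[1,4,3]
Step 5: ref 3 -> HIT, frames=[1,4,3]
Step 6: ref 4 -> HIT, frames=[1,4,3]
Step 7: ref 7 -> FAULT, evict 3, frames=[1,4,7]
At step 7: evicted page 3

Answer: 3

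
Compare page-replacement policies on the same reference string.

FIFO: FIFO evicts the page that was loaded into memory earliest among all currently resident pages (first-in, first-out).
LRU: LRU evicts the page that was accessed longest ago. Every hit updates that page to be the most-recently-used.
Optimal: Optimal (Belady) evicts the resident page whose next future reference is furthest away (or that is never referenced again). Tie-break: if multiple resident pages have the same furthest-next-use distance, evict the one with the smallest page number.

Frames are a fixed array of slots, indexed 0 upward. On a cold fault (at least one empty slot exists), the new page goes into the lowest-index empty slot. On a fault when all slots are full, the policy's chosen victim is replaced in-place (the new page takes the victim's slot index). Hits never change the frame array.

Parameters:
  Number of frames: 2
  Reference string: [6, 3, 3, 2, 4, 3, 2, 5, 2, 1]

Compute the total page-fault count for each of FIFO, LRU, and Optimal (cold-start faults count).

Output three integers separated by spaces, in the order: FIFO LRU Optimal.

Answer: 8 8 7

Derivation:
--- FIFO ---
  step 0: ref 6 -> FAULT, frames=[6,-] (faults so far: 1)
  step 1: ref 3 -> FAULT, frames=[6,3] (faults so far: 2)
  step 2: ref 3 -> HIT, frames=[6,3] (faults so far: 2)
  step 3: ref 2 -> FAULT, evict 6, frames=[2,3] (faults so far: 3)
  step 4: ref 4 -> FAULT, evict 3, frames=[2,4] (faults so far: 4)
  step 5: ref 3 -> FAULT, evict 2, frames=[3,4] (faults so far: 5)
  step 6: ref 2 -> FAULT, evict 4, frames=[3,2] (faults so far: 6)
  step 7: ref 5 -> FAULT, evict 3, frames=[5,2] (faults so far: 7)
  step 8: ref 2 -> HIT, frames=[5,2] (faults so far: 7)
  step 9: ref 1 -> FAULT, evict 2, frames=[5,1] (faults so far: 8)
  FIFO total faults: 8
--- LRU ---
  step 0: ref 6 -> FAULT, frames=[6,-] (faults so far: 1)
  step 1: ref 3 -> FAULT, frames=[6,3] (faults so far: 2)
  step 2: ref 3 -> HIT, frames=[6,3] (faults so far: 2)
  step 3: ref 2 -> FAULT, evict 6, frames=[2,3] (faults so far: 3)
  step 4: ref 4 -> FAULT, evict 3, frames=[2,4] (faults so far: 4)
  step 5: ref 3 -> FAULT, evict 2, frames=[3,4] (faults so far: 5)
  step 6: ref 2 -> FAULT, evict 4, frames=[3,2] (faults so far: 6)
  step 7: ref 5 -> FAULT, evict 3, frames=[5,2] (faults so far: 7)
  step 8: ref 2 -> HIT, frames=[5,2] (faults so far: 7)
  step 9: ref 1 -> FAULT, evict 5, frames=[1,2] (faults so far: 8)
  LRU total faults: 8
--- Optimal ---
  step 0: ref 6 -> FAULT, frames=[6,-] (faults so far: 1)
  step 1: ref 3 -> FAULT, frames=[6,3] (faults so far: 2)
  step 2: ref 3 -> HIT, frames=[6,3] (faults so far: 2)
  step 3: ref 2 -> FAULT, evict 6, frames=[2,3] (faults so far: 3)
  step 4: ref 4 -> FAULT, evict 2, frames=[4,3] (faults so far: 4)
  step 5: ref 3 -> HIT, frames=[4,3] (faults so far: 4)
  step 6: ref 2 -> FAULT, evict 3, frames=[4,2] (faults so far: 5)
  step 7: ref 5 -> FAULT, evict 4, frames=[5,2] (faults so far: 6)
  step 8: ref 2 -> HIT, frames=[5,2] (faults so far: 6)
  step 9: ref 1 -> FAULT, evict 2, frames=[5,1] (faults so far: 7)
  Optimal total faults: 7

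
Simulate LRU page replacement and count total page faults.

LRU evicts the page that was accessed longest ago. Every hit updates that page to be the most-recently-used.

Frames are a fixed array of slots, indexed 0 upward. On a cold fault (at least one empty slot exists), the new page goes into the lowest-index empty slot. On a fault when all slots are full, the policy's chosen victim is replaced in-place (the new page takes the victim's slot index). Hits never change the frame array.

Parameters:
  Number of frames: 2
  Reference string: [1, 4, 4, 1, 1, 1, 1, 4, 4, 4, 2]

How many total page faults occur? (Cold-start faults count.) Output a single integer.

Step 0: ref 1 → FAULT, frames=[1,-]
Step 1: ref 4 → FAULT, frames=[1,4]
Step 2: ref 4 → HIT, frames=[1,4]
Step 3: ref 1 → HIT, frames=[1,4]
Step 4: ref 1 → HIT, frames=[1,4]
Step 5: ref 1 → HIT, frames=[1,4]
Step 6: ref 1 → HIT, frames=[1,4]
Step 7: ref 4 → HIT, frames=[1,4]
Step 8: ref 4 → HIT, frames=[1,4]
Step 9: ref 4 → HIT, frames=[1,4]
Step 10: ref 2 → FAULT (evict 1), frames=[2,4]
Total faults: 3

Answer: 3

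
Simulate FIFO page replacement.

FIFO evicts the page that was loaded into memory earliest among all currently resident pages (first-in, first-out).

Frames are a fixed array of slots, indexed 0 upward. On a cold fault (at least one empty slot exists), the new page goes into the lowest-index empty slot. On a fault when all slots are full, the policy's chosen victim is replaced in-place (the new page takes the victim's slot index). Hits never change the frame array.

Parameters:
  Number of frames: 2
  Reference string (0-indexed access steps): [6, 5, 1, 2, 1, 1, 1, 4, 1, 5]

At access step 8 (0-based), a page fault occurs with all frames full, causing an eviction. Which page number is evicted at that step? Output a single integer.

Answer: 2

Derivation:
Step 0: ref 6 -> FAULT, frames=[6,-]
Step 1: ref 5 -> FAULT, frames=[6,5]
Step 2: ref 1 -> FAULT, evict 6, frames=[1,5]
Step 3: ref 2 -> FAULT, evict 5, frames=[1,2]
Step 4: ref 1 -> HIT, frames=[1,2]
Step 5: ref 1 -> HIT, frames=[1,2]
Step 6: ref 1 -> HIT, frames=[1,2]
Step 7: ref 4 -> FAULT, evict 1, frames=[4,2]
Step 8: ref 1 -> FAULT, evict 2, frames=[4,1]
At step 8: evicted page 2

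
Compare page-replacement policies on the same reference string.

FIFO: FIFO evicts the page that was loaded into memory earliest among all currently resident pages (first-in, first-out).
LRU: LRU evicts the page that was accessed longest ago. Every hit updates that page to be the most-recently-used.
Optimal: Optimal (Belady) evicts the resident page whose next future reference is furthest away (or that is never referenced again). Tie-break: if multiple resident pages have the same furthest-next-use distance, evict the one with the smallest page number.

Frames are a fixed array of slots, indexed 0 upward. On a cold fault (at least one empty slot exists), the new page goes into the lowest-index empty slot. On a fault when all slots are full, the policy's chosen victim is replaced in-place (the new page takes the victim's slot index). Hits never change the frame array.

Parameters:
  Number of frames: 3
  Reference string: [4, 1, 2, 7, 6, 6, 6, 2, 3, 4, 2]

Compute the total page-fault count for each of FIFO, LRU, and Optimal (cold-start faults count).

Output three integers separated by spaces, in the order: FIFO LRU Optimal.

Answer: 8 7 6

Derivation:
--- FIFO ---
  step 0: ref 4 -> FAULT, frames=[4,-,-] (faults so far: 1)
  step 1: ref 1 -> FAULT, frames=[4,1,-] (faults so far: 2)
  step 2: ref 2 -> FAULT, frames=[4,1,2] (faults so far: 3)
  step 3: ref 7 -> FAULT, evict 4, frames=[7,1,2] (faults so far: 4)
  step 4: ref 6 -> FAULT, evict 1, frames=[7,6,2] (faults so far: 5)
  step 5: ref 6 -> HIT, frames=[7,6,2] (faults so far: 5)
  step 6: ref 6 -> HIT, frames=[7,6,2] (faults so far: 5)
  step 7: ref 2 -> HIT, frames=[7,6,2] (faults so far: 5)
  step 8: ref 3 -> FAULT, evict 2, frames=[7,6,3] (faults so far: 6)
  step 9: ref 4 -> FAULT, evict 7, frames=[4,6,3] (faults so far: 7)
  step 10: ref 2 -> FAULT, evict 6, frames=[4,2,3] (faults so far: 8)
  FIFO total faults: 8
--- LRU ---
  step 0: ref 4 -> FAULT, frames=[4,-,-] (faults so far: 1)
  step 1: ref 1 -> FAULT, frames=[4,1,-] (faults so far: 2)
  step 2: ref 2 -> FAULT, frames=[4,1,2] (faults so far: 3)
  step 3: ref 7 -> FAULT, evict 4, frames=[7,1,2] (faults so far: 4)
  step 4: ref 6 -> FAULT, evict 1, frames=[7,6,2] (faults so far: 5)
  step 5: ref 6 -> HIT, frames=[7,6,2] (faults so far: 5)
  step 6: ref 6 -> HIT, frames=[7,6,2] (faults so far: 5)
  step 7: ref 2 -> HIT, frames=[7,6,2] (faults so far: 5)
  step 8: ref 3 -> FAULT, evict 7, frames=[3,6,2] (faults so far: 6)
  step 9: ref 4 -> FAULT, evict 6, frames=[3,4,2] (faults so far: 7)
  step 10: ref 2 -> HIT, frames=[3,4,2] (faults so far: 7)
  LRU total faults: 7
--- Optimal ---
  step 0: ref 4 -> FAULT, frames=[4,-,-] (faults so far: 1)
  step 1: ref 1 -> FAULT, frames=[4,1,-] (faults so far: 2)
  step 2: ref 2 -> FAULT, frames=[4,1,2] (faults so far: 3)
  step 3: ref 7 -> FAULT, evict 1, frames=[4,7,2] (faults so far: 4)
  step 4: ref 6 -> FAULT, evict 7, frames=[4,6,2] (faults so far: 5)
  step 5: ref 6 -> HIT, frames=[4,6,2] (faults so far: 5)
  step 6: ref 6 -> HIT, frames=[4,6,2] (faults so far: 5)
  step 7: ref 2 -> HIT, frames=[4,6,2] (faults so far: 5)
  step 8: ref 3 -> FAULT, evict 6, frames=[4,3,2] (faults so far: 6)
  step 9: ref 4 -> HIT, frames=[4,3,2] (faults so far: 6)
  step 10: ref 2 -> HIT, frames=[4,3,2] (faults so far: 6)
  Optimal total faults: 6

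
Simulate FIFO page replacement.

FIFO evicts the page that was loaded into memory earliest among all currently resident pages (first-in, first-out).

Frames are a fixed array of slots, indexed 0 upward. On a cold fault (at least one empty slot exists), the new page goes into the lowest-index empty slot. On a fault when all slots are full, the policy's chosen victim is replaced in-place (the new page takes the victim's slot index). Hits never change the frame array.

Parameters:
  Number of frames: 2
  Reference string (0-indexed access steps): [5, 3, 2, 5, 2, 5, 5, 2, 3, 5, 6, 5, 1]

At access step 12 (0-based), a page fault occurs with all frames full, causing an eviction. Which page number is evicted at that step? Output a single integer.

Step 0: ref 5 -> FAULT, frames=[5,-]
Step 1: ref 3 -> FAULT, frames=[5,3]
Step 2: ref 2 -> FAULT, evict 5, frames=[2,3]
Step 3: ref 5 -> FAULT, evict 3, frames=[2,5]
Step 4: ref 2 -> HIT, frames=[2,5]
Step 5: ref 5 -> HIT, frames=[2,5]
Step 6: ref 5 -> HIT, frames=[2,5]
Step 7: ref 2 -> HIT, frames=[2,5]
Step 8: ref 3 -> FAULT, evict 2, frames=[3,5]
Step 9: ref 5 -> HIT, frames=[3,5]
Step 10: ref 6 -> FAULT, evict 5, frames=[3,6]
Step 11: ref 5 -> FAULT, evict 3, frames=[5,6]
Step 12: ref 1 -> FAULT, evict 6, frames=[5,1]
At step 12: evicted page 6

Answer: 6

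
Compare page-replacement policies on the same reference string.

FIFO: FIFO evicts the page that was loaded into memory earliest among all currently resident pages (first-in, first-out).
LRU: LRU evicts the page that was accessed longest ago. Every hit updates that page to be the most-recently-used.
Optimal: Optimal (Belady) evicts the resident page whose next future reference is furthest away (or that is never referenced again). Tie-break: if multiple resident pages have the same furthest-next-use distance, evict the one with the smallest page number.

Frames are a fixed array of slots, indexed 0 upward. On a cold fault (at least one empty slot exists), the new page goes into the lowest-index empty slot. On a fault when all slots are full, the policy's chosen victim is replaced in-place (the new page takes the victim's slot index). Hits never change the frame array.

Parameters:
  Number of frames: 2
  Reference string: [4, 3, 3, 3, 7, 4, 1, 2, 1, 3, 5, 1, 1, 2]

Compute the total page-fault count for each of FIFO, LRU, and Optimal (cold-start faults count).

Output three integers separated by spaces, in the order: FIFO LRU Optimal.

--- FIFO ---
  step 0: ref 4 -> FAULT, frames=[4,-] (faults so far: 1)
  step 1: ref 3 -> FAULT, frames=[4,3] (faults so far: 2)
  step 2: ref 3 -> HIT, frames=[4,3] (faults so far: 2)
  step 3: ref 3 -> HIT, frames=[4,3] (faults so far: 2)
  step 4: ref 7 -> FAULT, evict 4, frames=[7,3] (faults so far: 3)
  step 5: ref 4 -> FAULT, evict 3, frames=[7,4] (faults so far: 4)
  step 6: ref 1 -> FAULT, evict 7, frames=[1,4] (faults so far: 5)
  step 7: ref 2 -> FAULT, evict 4, frames=[1,2] (faults so far: 6)
  step 8: ref 1 -> HIT, frames=[1,2] (faults so far: 6)
  step 9: ref 3 -> FAULT, evict 1, frames=[3,2] (faults so far: 7)
  step 10: ref 5 -> FAULT, evict 2, frames=[3,5] (faults so far: 8)
  step 11: ref 1 -> FAULT, evict 3, frames=[1,5] (faults so far: 9)
  step 12: ref 1 -> HIT, frames=[1,5] (faults so far: 9)
  step 13: ref 2 -> FAULT, evict 5, frames=[1,2] (faults so far: 10)
  FIFO total faults: 10
--- LRU ---
  step 0: ref 4 -> FAULT, frames=[4,-] (faults so far: 1)
  step 1: ref 3 -> FAULT, frames=[4,3] (faults so far: 2)
  step 2: ref 3 -> HIT, frames=[4,3] (faults so far: 2)
  step 3: ref 3 -> HIT, frames=[4,3] (faults so far: 2)
  step 4: ref 7 -> FAULT, evict 4, frames=[7,3] (faults so far: 3)
  step 5: ref 4 -> FAULT, evict 3, frames=[7,4] (faults so far: 4)
  step 6: ref 1 -> FAULT, evict 7, frames=[1,4] (faults so far: 5)
  step 7: ref 2 -> FAULT, evict 4, frames=[1,2] (faults so far: 6)
  step 8: ref 1 -> HIT, frames=[1,2] (faults so far: 6)
  step 9: ref 3 -> FAULT, evict 2, frames=[1,3] (faults so far: 7)
  step 10: ref 5 -> FAULT, evict 1, frames=[5,3] (faults so far: 8)
  step 11: ref 1 -> FAULT, evict 3, frames=[5,1] (faults so far: 9)
  step 12: ref 1 -> HIT, frames=[5,1] (faults so far: 9)
  step 13: ref 2 -> FAULT, evict 5, frames=[2,1] (faults so far: 10)
  LRU total faults: 10
--- Optimal ---
  step 0: ref 4 -> FAULT, frames=[4,-] (faults so far: 1)
  step 1: ref 3 -> FAULT, frames=[4,3] (faults so far: 2)
  step 2: ref 3 -> HIT, frames=[4,3] (faults so far: 2)
  step 3: ref 3 -> HIT, frames=[4,3] (faults so far: 2)
  step 4: ref 7 -> FAULT, evict 3, frames=[4,7] (faults so far: 3)
  step 5: ref 4 -> HIT, frames=[4,7] (faults so far: 3)
  step 6: ref 1 -> FAULT, evict 4, frames=[1,7] (faults so far: 4)
  step 7: ref 2 -> FAULT, evict 7, frames=[1,2] (faults so far: 5)
  step 8: ref 1 -> HIT, frames=[1,2] (faults so far: 5)
  step 9: ref 3 -> FAULT, evict 2, frames=[1,3] (faults so far: 6)
  step 10: ref 5 -> FAULT, evict 3, frames=[1,5] (faults so far: 7)
  step 11: ref 1 -> HIT, frames=[1,5] (faults so far: 7)
  step 12: ref 1 -> HIT, frames=[1,5] (faults so far: 7)
  step 13: ref 2 -> FAULT, evict 1, frames=[2,5] (faults so far: 8)
  Optimal total faults: 8

Answer: 10 10 8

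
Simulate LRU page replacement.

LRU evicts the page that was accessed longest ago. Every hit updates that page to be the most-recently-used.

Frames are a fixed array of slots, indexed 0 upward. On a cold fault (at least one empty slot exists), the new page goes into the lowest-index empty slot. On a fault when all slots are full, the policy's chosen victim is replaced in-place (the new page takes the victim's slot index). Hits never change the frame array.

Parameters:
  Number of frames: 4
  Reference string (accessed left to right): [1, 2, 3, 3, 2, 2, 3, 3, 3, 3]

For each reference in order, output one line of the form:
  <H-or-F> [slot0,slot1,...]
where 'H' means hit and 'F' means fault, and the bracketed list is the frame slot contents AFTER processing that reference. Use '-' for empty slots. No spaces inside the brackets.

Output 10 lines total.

F [1,-,-,-]
F [1,2,-,-]
F [1,2,3,-]
H [1,2,3,-]
H [1,2,3,-]
H [1,2,3,-]
H [1,2,3,-]
H [1,2,3,-]
H [1,2,3,-]
H [1,2,3,-]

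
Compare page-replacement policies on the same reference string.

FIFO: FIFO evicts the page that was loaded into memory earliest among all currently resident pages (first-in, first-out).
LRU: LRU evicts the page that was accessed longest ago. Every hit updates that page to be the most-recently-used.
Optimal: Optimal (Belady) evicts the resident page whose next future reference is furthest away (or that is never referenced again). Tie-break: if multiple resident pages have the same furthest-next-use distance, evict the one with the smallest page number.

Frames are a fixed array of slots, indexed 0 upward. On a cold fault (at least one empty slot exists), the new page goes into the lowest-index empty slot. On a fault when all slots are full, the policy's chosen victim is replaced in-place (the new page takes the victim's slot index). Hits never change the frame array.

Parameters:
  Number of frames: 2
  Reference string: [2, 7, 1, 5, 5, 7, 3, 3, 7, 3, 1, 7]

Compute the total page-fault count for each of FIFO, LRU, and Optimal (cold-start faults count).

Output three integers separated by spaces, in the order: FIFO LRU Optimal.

--- FIFO ---
  step 0: ref 2 -> FAULT, frames=[2,-] (faults so far: 1)
  step 1: ref 7 -> FAULT, frames=[2,7] (faults so far: 2)
  step 2: ref 1 -> FAULT, evict 2, frames=[1,7] (faults so far: 3)
  step 3: ref 5 -> FAULT, evict 7, frames=[1,5] (faults so far: 4)
  step 4: ref 5 -> HIT, frames=[1,5] (faults so far: 4)
  step 5: ref 7 -> FAULT, evict 1, frames=[7,5] (faults so far: 5)
  step 6: ref 3 -> FAULT, evict 5, frames=[7,3] (faults so far: 6)
  step 7: ref 3 -> HIT, frames=[7,3] (faults so far: 6)
  step 8: ref 7 -> HIT, frames=[7,3] (faults so far: 6)
  step 9: ref 3 -> HIT, frames=[7,3] (faults so far: 6)
  step 10: ref 1 -> FAULT, evict 7, frames=[1,3] (faults so far: 7)
  step 11: ref 7 -> FAULT, evict 3, frames=[1,7] (faults so far: 8)
  FIFO total faults: 8
--- LRU ---
  step 0: ref 2 -> FAULT, frames=[2,-] (faults so far: 1)
  step 1: ref 7 -> FAULT, frames=[2,7] (faults so far: 2)
  step 2: ref 1 -> FAULT, evict 2, frames=[1,7] (faults so far: 3)
  step 3: ref 5 -> FAULT, evict 7, frames=[1,5] (faults so far: 4)
  step 4: ref 5 -> HIT, frames=[1,5] (faults so far: 4)
  step 5: ref 7 -> FAULT, evict 1, frames=[7,5] (faults so far: 5)
  step 6: ref 3 -> FAULT, evict 5, frames=[7,3] (faults so far: 6)
  step 7: ref 3 -> HIT, frames=[7,3] (faults so far: 6)
  step 8: ref 7 -> HIT, frames=[7,3] (faults so far: 6)
  step 9: ref 3 -> HIT, frames=[7,3] (faults so far: 6)
  step 10: ref 1 -> FAULT, evict 7, frames=[1,3] (faults so far: 7)
  step 11: ref 7 -> FAULT, evict 3, frames=[1,7] (faults so far: 8)
  LRU total faults: 8
--- Optimal ---
  step 0: ref 2 -> FAULT, frames=[2,-] (faults so far: 1)
  step 1: ref 7 -> FAULT, frames=[2,7] (faults so far: 2)
  step 2: ref 1 -> FAULT, evict 2, frames=[1,7] (faults so far: 3)
  step 3: ref 5 -> FAULT, evict 1, frames=[5,7] (faults so far: 4)
  step 4: ref 5 -> HIT, frames=[5,7] (faults so far: 4)
  step 5: ref 7 -> HIT, frames=[5,7] (faults so far: 4)
  step 6: ref 3 -> FAULT, evict 5, frames=[3,7] (faults so far: 5)
  step 7: ref 3 -> HIT, frames=[3,7] (faults so far: 5)
  step 8: ref 7 -> HIT, frames=[3,7] (faults so far: 5)
  step 9: ref 3 -> HIT, frames=[3,7] (faults so far: 5)
  step 10: ref 1 -> FAULT, evict 3, frames=[1,7] (faults so far: 6)
  step 11: ref 7 -> HIT, frames=[1,7] (faults so far: 6)
  Optimal total faults: 6

Answer: 8 8 6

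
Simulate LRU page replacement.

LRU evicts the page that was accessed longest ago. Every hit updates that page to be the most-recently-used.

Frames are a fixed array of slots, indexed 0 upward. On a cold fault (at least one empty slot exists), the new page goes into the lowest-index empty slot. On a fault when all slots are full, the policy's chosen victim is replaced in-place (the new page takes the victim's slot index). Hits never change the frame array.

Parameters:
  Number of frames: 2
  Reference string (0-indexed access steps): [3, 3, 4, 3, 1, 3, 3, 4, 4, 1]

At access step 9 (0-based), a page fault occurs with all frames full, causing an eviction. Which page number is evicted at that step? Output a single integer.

Step 0: ref 3 -> FAULT, frames=[3,-]
Step 1: ref 3 -> HIT, frames=[3,-]
Step 2: ref 4 -> FAULT, frames=[3,4]
Step 3: ref 3 -> HIT, frames=[3,4]
Step 4: ref 1 -> FAULT, evict 4, frames=[3,1]
Step 5: ref 3 -> HIT, frames=[3,1]
Step 6: ref 3 -> HIT, frames=[3,1]
Step 7: ref 4 -> FAULT, evict 1, frames=[3,4]
Step 8: ref 4 -> HIT, frames=[3,4]
Step 9: ref 1 -> FAULT, evict 3, frames=[1,4]
At step 9: evicted page 3

Answer: 3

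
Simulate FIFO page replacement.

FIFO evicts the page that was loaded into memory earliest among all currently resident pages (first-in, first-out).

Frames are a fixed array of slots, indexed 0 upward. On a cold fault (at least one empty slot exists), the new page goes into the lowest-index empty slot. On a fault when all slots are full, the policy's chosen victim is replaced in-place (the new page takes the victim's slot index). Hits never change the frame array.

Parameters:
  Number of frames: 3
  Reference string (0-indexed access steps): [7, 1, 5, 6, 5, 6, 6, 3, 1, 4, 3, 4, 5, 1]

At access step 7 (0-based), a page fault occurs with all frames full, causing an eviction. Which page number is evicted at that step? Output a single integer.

Answer: 1

Derivation:
Step 0: ref 7 -> FAULT, frames=[7,-,-]
Step 1: ref 1 -> FAULT, frames=[7,1,-]
Step 2: ref 5 -> FAULT, frames=[7,1,5]
Step 3: ref 6 -> FAULT, evict 7, frames=[6,1,5]
Step 4: ref 5 -> HIT, frames=[6,1,5]
Step 5: ref 6 -> HIT, frames=[6,1,5]
Step 6: ref 6 -> HIT, frames=[6,1,5]
Step 7: ref 3 -> FAULT, evict 1, frames=[6,3,5]
At step 7: evicted page 1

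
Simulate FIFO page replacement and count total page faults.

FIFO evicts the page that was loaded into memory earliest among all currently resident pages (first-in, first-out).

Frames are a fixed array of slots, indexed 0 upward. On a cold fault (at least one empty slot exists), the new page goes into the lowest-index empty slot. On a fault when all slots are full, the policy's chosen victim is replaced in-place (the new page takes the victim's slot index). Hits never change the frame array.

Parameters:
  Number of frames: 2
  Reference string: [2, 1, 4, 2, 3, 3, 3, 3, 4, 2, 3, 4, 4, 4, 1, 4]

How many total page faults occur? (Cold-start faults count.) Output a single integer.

Step 0: ref 2 → FAULT, frames=[2,-]
Step 1: ref 1 → FAULT, frames=[2,1]
Step 2: ref 4 → FAULT (evict 2), frames=[4,1]
Step 3: ref 2 → FAULT (evict 1), frames=[4,2]
Step 4: ref 3 → FAULT (evict 4), frames=[3,2]
Step 5: ref 3 → HIT, frames=[3,2]
Step 6: ref 3 → HIT, frames=[3,2]
Step 7: ref 3 → HIT, frames=[3,2]
Step 8: ref 4 → FAULT (evict 2), frames=[3,4]
Step 9: ref 2 → FAULT (evict 3), frames=[2,4]
Step 10: ref 3 → FAULT (evict 4), frames=[2,3]
Step 11: ref 4 → FAULT (evict 2), frames=[4,3]
Step 12: ref 4 → HIT, frames=[4,3]
Step 13: ref 4 → HIT, frames=[4,3]
Step 14: ref 1 → FAULT (evict 3), frames=[4,1]
Step 15: ref 4 → HIT, frames=[4,1]
Total faults: 10

Answer: 10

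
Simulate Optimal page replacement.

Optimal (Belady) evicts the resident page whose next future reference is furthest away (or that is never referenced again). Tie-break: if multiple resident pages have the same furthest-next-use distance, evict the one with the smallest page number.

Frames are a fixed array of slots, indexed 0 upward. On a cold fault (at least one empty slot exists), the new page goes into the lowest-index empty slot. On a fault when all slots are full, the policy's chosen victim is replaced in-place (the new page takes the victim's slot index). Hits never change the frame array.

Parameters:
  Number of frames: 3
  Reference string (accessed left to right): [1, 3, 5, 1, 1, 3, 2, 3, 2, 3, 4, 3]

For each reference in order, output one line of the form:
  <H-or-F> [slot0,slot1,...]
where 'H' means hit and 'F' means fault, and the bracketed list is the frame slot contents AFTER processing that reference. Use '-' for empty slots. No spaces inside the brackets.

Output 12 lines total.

F [1,-,-]
F [1,3,-]
F [1,3,5]
H [1,3,5]
H [1,3,5]
H [1,3,5]
F [2,3,5]
H [2,3,5]
H [2,3,5]
H [2,3,5]
F [4,3,5]
H [4,3,5]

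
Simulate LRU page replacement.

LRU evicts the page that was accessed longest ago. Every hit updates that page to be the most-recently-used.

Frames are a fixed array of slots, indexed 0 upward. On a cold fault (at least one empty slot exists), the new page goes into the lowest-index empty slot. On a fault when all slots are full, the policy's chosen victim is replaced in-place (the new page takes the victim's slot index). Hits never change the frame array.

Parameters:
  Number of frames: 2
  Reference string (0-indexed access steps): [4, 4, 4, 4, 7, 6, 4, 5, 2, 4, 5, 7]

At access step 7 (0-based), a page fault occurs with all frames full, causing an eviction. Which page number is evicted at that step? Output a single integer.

Answer: 6

Derivation:
Step 0: ref 4 -> FAULT, frames=[4,-]
Step 1: ref 4 -> HIT, frames=[4,-]
Step 2: ref 4 -> HIT, frames=[4,-]
Step 3: ref 4 -> HIT, frames=[4,-]
Step 4: ref 7 -> FAULT, frames=[4,7]
Step 5: ref 6 -> FAULT, evict 4, frames=[6,7]
Step 6: ref 4 -> FAULT, evict 7, frames=[6,4]
Step 7: ref 5 -> FAULT, evict 6, frames=[5,4]
At step 7: evicted page 6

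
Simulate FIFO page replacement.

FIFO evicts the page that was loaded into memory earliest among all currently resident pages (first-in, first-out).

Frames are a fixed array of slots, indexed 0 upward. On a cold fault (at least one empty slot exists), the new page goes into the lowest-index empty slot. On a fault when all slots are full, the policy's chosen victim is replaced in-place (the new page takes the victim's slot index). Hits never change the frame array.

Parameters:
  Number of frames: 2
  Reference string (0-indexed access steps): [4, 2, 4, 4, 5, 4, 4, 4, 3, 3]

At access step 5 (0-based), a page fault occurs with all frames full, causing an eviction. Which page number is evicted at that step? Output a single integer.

Answer: 2

Derivation:
Step 0: ref 4 -> FAULT, frames=[4,-]
Step 1: ref 2 -> FAULT, frames=[4,2]
Step 2: ref 4 -> HIT, frames=[4,2]
Step 3: ref 4 -> HIT, frames=[4,2]
Step 4: ref 5 -> FAULT, evict 4, frames=[5,2]
Step 5: ref 4 -> FAULT, evict 2, frames=[5,4]
At step 5: evicted page 2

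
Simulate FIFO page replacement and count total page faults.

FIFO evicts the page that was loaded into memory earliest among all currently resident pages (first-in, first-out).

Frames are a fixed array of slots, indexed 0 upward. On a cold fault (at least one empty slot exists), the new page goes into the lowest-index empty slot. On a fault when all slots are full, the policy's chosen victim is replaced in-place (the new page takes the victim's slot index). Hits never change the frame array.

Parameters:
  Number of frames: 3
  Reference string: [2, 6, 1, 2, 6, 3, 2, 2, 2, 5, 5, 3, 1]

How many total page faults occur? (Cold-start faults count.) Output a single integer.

Step 0: ref 2 → FAULT, frames=[2,-,-]
Step 1: ref 6 → FAULT, frames=[2,6,-]
Step 2: ref 1 → FAULT, frames=[2,6,1]
Step 3: ref 2 → HIT, frames=[2,6,1]
Step 4: ref 6 → HIT, frames=[2,6,1]
Step 5: ref 3 → FAULT (evict 2), frames=[3,6,1]
Step 6: ref 2 → FAULT (evict 6), frames=[3,2,1]
Step 7: ref 2 → HIT, frames=[3,2,1]
Step 8: ref 2 → HIT, frames=[3,2,1]
Step 9: ref 5 → FAULT (evict 1), frames=[3,2,5]
Step 10: ref 5 → HIT, frames=[3,2,5]
Step 11: ref 3 → HIT, frames=[3,2,5]
Step 12: ref 1 → FAULT (evict 3), frames=[1,2,5]
Total faults: 7

Answer: 7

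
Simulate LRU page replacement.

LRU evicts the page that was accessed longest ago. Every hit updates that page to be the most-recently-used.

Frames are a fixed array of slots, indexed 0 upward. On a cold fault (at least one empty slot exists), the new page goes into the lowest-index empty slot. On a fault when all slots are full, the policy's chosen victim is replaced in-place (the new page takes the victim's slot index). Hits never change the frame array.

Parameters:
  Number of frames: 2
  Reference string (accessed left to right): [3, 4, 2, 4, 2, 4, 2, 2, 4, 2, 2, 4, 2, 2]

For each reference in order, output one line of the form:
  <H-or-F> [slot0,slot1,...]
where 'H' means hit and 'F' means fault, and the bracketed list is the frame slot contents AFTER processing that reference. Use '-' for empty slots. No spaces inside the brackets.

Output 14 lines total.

F [3,-]
F [3,4]
F [2,4]
H [2,4]
H [2,4]
H [2,4]
H [2,4]
H [2,4]
H [2,4]
H [2,4]
H [2,4]
H [2,4]
H [2,4]
H [2,4]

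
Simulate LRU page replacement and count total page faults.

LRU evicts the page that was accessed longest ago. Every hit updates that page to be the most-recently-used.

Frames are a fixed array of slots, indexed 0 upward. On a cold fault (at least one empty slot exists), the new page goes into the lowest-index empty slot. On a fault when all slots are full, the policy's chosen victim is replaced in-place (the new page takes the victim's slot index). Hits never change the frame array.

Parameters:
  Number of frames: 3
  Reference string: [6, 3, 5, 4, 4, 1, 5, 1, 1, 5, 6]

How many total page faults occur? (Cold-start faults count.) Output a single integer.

Step 0: ref 6 → FAULT, frames=[6,-,-]
Step 1: ref 3 → FAULT, frames=[6,3,-]
Step 2: ref 5 → FAULT, frames=[6,3,5]
Step 3: ref 4 → FAULT (evict 6), frames=[4,3,5]
Step 4: ref 4 → HIT, frames=[4,3,5]
Step 5: ref 1 → FAULT (evict 3), frames=[4,1,5]
Step 6: ref 5 → HIT, frames=[4,1,5]
Step 7: ref 1 → HIT, frames=[4,1,5]
Step 8: ref 1 → HIT, frames=[4,1,5]
Step 9: ref 5 → HIT, frames=[4,1,5]
Step 10: ref 6 → FAULT (evict 4), frames=[6,1,5]
Total faults: 6

Answer: 6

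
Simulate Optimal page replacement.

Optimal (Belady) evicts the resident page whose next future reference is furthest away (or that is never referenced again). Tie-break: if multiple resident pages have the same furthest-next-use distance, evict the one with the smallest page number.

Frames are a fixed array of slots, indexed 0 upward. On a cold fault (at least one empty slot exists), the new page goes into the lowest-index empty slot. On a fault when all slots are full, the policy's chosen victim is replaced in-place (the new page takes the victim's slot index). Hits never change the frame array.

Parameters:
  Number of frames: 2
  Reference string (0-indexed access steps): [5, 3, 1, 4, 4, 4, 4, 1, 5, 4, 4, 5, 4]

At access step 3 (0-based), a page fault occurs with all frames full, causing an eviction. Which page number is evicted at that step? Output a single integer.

Step 0: ref 5 -> FAULT, frames=[5,-]
Step 1: ref 3 -> FAULT, frames=[5,3]
Step 2: ref 1 -> FAULT, evict 3, frames=[5,1]
Step 3: ref 4 -> FAULT, evict 5, frames=[4,1]
At step 3: evicted page 5

Answer: 5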